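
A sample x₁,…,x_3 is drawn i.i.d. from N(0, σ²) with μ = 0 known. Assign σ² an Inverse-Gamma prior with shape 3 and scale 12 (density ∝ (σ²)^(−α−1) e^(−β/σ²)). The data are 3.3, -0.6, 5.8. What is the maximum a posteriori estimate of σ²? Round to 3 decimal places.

Sum of squared deviations about the known mean: SS = (3.3−0)² + (-0.6−0)² + (5.8−0)² = 44.89.
The Normal likelihood contributes (σ²)^(−n/2) exp(−SS/(2σ²)), so the posterior is Inverse-Gamma(α + n/2, β + SS/2) = Inverse-Gamma(4.5, 34.445).
The mode of Inverse-Gamma(a, b) is b/(a+1) = 34.445/5.5 ≈ 6.263.

σ̂²_MAP = 6.263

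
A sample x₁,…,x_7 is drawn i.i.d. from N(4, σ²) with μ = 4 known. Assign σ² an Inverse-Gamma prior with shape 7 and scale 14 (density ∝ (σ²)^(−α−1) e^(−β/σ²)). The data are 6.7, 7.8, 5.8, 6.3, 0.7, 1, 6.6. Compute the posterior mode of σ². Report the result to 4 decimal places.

Sum of squared deviations about the known mean: SS = (6.7−4)² + (7.8−4)² + (5.8−4)² + (6.3−4)² + (0.7−4)² + (1−4)² + (6.6−4)² = 56.91.
The Normal likelihood contributes (σ²)^(−n/2) exp(−SS/(2σ²)), so the posterior is Inverse-Gamma(α + n/2, β + SS/2) = Inverse-Gamma(10.5, 42.455).
The mode of Inverse-Gamma(a, b) is b/(a+1) = 42.455/11.5 ≈ 3.6917.

σ̂²_MAP = 3.6917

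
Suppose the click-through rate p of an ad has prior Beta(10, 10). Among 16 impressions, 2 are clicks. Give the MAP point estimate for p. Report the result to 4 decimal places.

Prior: Beta(10, 10).
Data: 2 successes in 16 trials. The binomial likelihood contributes p^2(1−p)^14, so the posterior is Beta(10+2, 10+14) = Beta(12, 24).
For Beta(a, b) with a, b > 1 the mode is (a−1)/(a+b−2) = 11/34 ≈ 0.3235.

p̂_MAP = 0.3235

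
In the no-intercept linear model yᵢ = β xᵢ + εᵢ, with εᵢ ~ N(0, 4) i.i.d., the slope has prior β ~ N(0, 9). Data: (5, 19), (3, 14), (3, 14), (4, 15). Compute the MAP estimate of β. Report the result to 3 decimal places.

β̂_MAP = 4.021

log p(β | y) = −Σ(yᵢ − βxᵢ)²/(2·4) − β²/(2·9) + const.
Setting the derivative to zero: Σxᵢ(yᵢ − βxᵢ)/4 − β/9 = 0, so β = Σxᵢyᵢ / (Σxᵢ² + σ²/τ²).
Σxᵢyᵢ = 5·19 + 3·14 + 3·14 + 4·15 = 239; Σxᵢ² = 59; σ²/τ² = 4/9.
β̂_MAP = 239 / (59 + 4/9) = 239/(535/9) = 2151/535 ≈ 4.021.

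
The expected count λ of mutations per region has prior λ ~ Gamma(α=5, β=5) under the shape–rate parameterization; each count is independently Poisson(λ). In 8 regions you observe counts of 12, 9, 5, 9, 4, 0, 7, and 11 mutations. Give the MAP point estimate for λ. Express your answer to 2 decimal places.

λ̂_MAP = 4.69

Σxᵢ = 12+9+5+9+4+0+7+11 = 57, with n = 8.
Posterior ∝ λ^4e^(−5λ) · λ^57e^(−8λ) = λ^61e^(−13λ), i.e. Gamma(shape=62, rate=13).
The mode of a Gamma(a, b) with a ≥ 1 (shape–rate) is (a−1)/b = 61/13 ≈ 4.69.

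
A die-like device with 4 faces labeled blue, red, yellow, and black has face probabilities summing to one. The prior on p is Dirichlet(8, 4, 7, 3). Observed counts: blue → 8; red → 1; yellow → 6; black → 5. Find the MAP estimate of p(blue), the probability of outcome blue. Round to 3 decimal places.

MAP estimate of p(blue) = 0.395

The posterior is Dirichlet(αᵢ + nᵢ) = Dirichlet(16, 5, 13, 8).
For a Dirichlet(a₁,…,a_K) with all aᵢ > 1, the mode has j-th component (aⱼ − 1)/(Σaᵢ − K).
Here Σaᵢ = 42 and K = 4, so p(blue) = (16 − 1)/(42 − 4) = 15/38 ≈ 0.395.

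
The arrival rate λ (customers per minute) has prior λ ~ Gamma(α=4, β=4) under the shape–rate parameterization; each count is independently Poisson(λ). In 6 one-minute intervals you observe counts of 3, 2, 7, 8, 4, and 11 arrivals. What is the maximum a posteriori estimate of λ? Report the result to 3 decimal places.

Σxᵢ = 3+2+7+8+4+11 = 35, with n = 6.
Posterior ∝ λ^3e^(−4λ) · λ^35e^(−6λ) = λ^38e^(−10λ), i.e. Gamma(shape=39, rate=10).
The mode of a Gamma(a, b) with a ≥ 1 (shape–rate) is (a−1)/b = 38/10 ≈ 3.800.

λ̂_MAP = 3.800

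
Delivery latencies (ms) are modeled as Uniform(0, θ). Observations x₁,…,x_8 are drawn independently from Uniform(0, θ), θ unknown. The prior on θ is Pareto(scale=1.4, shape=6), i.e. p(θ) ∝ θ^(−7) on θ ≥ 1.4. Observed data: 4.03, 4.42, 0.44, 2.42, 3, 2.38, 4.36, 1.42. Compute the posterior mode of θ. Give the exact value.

The Uniform(0, θ) likelihood is θ^(−n) for θ ≥ max(xᵢ), zero otherwise. Here max(xᵢ) = 4.42.
Posterior ∝ θ^(−7) · θ^(−8) = θ^(−15) on θ ≥ max(1.4, 4.42) = 4.42.
This density is strictly decreasing in θ, so the posterior mode lies at the lower boundary of the support.

θ̂_MAP = 4.42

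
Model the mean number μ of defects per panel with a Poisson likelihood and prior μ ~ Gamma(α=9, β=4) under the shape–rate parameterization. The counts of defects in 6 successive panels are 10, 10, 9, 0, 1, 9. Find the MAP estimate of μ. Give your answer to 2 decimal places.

Σxᵢ = 10+10+9+0+1+9 = 39, with n = 6.
Posterior ∝ μ^8e^(−4μ) · μ^39e^(−6μ) = μ^47e^(−10μ), i.e. Gamma(shape=48, rate=10).
The mode of a Gamma(a, b) with a ≥ 1 (shape–rate) is (a−1)/b = 47/10 ≈ 4.70.

μ̂_MAP = 4.70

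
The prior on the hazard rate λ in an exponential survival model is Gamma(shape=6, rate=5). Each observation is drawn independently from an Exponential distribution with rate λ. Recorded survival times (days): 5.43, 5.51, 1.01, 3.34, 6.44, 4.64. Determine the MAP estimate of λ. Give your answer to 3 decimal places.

The Exponential(rate=λ) likelihood is ∝ λ^n e^(−λΣtᵢ). Here n = 6 and Σtᵢ = 5.43 + 5.51 + 1.01 + 3.34 + 6.44 + 4.64 = 26.37.
Posterior ∝ λ^5e^(−5λ) · λ^6e^(−26.37λ) = λ^11e^(−31.37λ), i.e. Gamma(12, 31.37).
Mode = (a−1)/b = 11/31.37 ≈ 0.351.

λ̂_MAP = 0.351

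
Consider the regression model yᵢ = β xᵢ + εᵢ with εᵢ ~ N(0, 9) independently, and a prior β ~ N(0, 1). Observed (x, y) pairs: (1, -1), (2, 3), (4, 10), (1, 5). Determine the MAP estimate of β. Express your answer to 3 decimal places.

log p(β | y) = −Σ(yᵢ − βxᵢ)²/(2·9) − β²/(2·1) + const.
Setting the derivative to zero: Σxᵢ(yᵢ − βxᵢ)/9 − β/1 = 0, so β = Σxᵢyᵢ / (Σxᵢ² + σ²/τ²).
Σxᵢyᵢ = 1·(-1) + 2·3 + 4·10 + 1·5 = 50; Σxᵢ² = 22; σ²/τ² = 9.
β̂_MAP = 50 / (22 + 9) = 50/31 ≈ 1.613.

β̂_MAP = 1.613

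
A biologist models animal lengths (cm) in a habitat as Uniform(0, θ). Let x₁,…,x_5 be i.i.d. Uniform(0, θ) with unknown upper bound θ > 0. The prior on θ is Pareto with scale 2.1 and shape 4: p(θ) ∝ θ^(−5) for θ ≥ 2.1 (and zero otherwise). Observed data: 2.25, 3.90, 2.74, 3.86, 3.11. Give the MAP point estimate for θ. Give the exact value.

The Uniform(0, θ) likelihood is θ^(−n) for θ ≥ max(xᵢ), zero otherwise. Here max(xᵢ) = 3.90.
Posterior ∝ θ^(−5) · θ^(−5) = θ^(−10) on θ ≥ max(2.1, 3.90) = 3.90.
This density is strictly decreasing in θ, so the posterior mode lies at the lower boundary of the support.

θ̂_MAP = 3.90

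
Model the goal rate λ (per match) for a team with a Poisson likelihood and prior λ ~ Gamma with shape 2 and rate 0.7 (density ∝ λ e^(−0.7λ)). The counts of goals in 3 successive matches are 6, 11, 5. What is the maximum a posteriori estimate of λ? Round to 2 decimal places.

λ̂_MAP = 6.22

Σxᵢ = 6+11+5 = 22, with n = 3.
Posterior ∝ λe^(−0.7λ) · λ^22e^(−3λ) = λ^23e^(−3.7λ), i.e. Gamma(shape=24, rate=3.7).
The mode of a Gamma(a, b) with a ≥ 1 (shape–rate) is (a−1)/b = 23/3.7 ≈ 6.22.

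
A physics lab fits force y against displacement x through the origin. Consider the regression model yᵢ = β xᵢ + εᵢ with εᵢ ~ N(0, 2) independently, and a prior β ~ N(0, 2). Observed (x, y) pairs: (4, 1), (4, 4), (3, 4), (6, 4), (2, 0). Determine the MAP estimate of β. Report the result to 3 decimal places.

β̂_MAP = 0.683

log p(β | y) = −Σ(yᵢ − βxᵢ)²/(2·2) − β²/(2·2) + const.
Setting the derivative to zero: Σxᵢ(yᵢ − βxᵢ)/2 − β/2 = 0, so β = Σxᵢyᵢ / (Σxᵢ² + σ²/τ²).
Σxᵢyᵢ = 4·1 + 4·4 + 3·4 + 6·4 + 2·0 = 56; Σxᵢ² = 81; σ²/τ² = 1.
β̂_MAP = 56 / (81 + 1) = 56/82 ≈ 0.683.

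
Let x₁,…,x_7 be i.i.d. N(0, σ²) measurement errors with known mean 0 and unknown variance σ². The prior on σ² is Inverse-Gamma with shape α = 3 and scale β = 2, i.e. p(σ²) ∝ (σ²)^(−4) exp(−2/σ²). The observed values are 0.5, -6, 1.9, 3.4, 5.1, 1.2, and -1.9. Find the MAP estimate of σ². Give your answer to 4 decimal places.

Sum of squared deviations about the known mean: SS = (0.5−0)² + (-6−0)² + (1.9−0)² + (3.4−0)² + (5.1−0)² + (1.2−0)² + (-1.9−0)² = 82.48.
The Normal likelihood contributes (σ²)^(−n/2) exp(−SS/(2σ²)), so the posterior is Inverse-Gamma(α + n/2, β + SS/2) = Inverse-Gamma(6.5, 43.24).
The mode of Inverse-Gamma(a, b) is b/(a+1) = 43.24/7.5 ≈ 5.7653.

σ̂²_MAP = 5.7653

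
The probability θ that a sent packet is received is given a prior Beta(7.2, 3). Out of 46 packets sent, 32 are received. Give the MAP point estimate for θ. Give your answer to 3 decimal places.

θ̂_MAP = 0.705

Prior: Beta(7.2, 3).
Data: 32 successes in 46 trials. The binomial likelihood contributes θ^32(1−θ)^14, so the posterior is Beta(7.2+32, 3+14) = Beta(39.2, 17).
For Beta(a, b) with a, b > 1 the mode is (a−1)/(a+b−2) = 38.2/54.2 ≈ 0.705.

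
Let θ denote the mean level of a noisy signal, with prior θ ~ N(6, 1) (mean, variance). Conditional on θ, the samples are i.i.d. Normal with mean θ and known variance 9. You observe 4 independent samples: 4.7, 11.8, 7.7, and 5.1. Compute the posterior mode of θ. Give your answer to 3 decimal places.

θ̂_MAP = 6.408

n = 4; x̄ = (4.7 + 11.8 + 7.7 + 5.1)/4 = 29.3/4 = 7.325.
For a Normal prior and Normal likelihood with known variance, the posterior is Normal; its mode equals its mean, the precision-weighted average.
Prior precision 1/σ₀² = 1/1 = 1; data precision n/σ² = 4/9.
θ̂ = (1·6 + (4/9)·7.325) / (1 + 4/9) = (833/90)/(13/9) = 833/130 ≈ 6.408.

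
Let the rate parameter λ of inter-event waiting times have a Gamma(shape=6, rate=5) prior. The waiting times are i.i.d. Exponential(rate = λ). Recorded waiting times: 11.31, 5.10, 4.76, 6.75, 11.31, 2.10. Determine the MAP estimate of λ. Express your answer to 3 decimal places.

The Exponential(rate=λ) likelihood is ∝ λ^n e^(−λΣtᵢ). Here n = 6 and Σtᵢ = 11.31 + 5.10 + 4.76 + 6.75 + 11.31 + 2.10 = 41.33.
Posterior ∝ λ^5e^(−5λ) · λ^6e^(−41.33λ) = λ^11e^(−46.33λ), i.e. Gamma(12, 46.33).
Mode = (a−1)/b = 11/46.33 ≈ 0.237.

λ̂_MAP = 0.237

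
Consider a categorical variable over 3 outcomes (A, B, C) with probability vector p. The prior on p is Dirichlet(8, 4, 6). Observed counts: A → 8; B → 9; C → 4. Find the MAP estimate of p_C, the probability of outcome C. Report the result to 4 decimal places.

The posterior is Dirichlet(αᵢ + nᵢ) = Dirichlet(16, 13, 10).
For a Dirichlet(a₁,…,a_K) with all aᵢ > 1, the mode has j-th component (aⱼ − 1)/(Σaᵢ − K).
Here Σaᵢ = 39 and K = 3, so p_C = (10 − 1)/(39 − 3) = 9/36 ≈ 0.2500.

MAP estimate of p_C = 0.2500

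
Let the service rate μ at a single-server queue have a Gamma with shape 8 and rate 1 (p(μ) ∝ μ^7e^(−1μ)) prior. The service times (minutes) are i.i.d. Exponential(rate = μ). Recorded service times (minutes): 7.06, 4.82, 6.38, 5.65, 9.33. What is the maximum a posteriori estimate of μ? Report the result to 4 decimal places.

The Exponential(rate=μ) likelihood is ∝ μ^n e^(−μΣtᵢ). Here n = 5 and Σtᵢ = 7.06 + 4.82 + 6.38 + 5.65 + 9.33 = 33.24.
Posterior ∝ μ^7e^(−1μ) · μ^5e^(−33.24μ) = μ^12e^(−34.24μ), i.e. Gamma(13, 34.24).
Mode = (a−1)/b = 12/34.24 ≈ 0.3505.

μ̂_MAP = 0.3505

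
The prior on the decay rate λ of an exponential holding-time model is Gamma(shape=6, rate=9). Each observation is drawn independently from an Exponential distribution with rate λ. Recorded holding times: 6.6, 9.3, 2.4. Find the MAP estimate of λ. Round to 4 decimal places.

The Exponential(rate=λ) likelihood is ∝ λ^n e^(−λΣtᵢ). Here n = 3 and Σtᵢ = 6.6 + 9.3 + 2.4 = 18.3.
Posterior ∝ λ^5e^(−9λ) · λ^3e^(−18.3λ) = λ^8e^(−27.3λ), i.e. Gamma(9, 27.3).
Mode = (a−1)/b = 8/27.3 ≈ 0.2930.

λ̂_MAP = 0.2930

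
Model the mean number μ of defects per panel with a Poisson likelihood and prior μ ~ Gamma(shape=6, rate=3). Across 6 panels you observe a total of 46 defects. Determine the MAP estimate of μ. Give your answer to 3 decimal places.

μ̂_MAP = 5.667

Σxᵢ = 46, n = 6.
Posterior ∝ μ^5e^(−3μ) · μ^46e^(−6μ) = μ^51e^(−9μ), i.e. Gamma(shape=52, rate=9).
The mode of a Gamma(a, b) with a ≥ 1 (shape–rate) is (a−1)/b = 51/9 ≈ 5.667.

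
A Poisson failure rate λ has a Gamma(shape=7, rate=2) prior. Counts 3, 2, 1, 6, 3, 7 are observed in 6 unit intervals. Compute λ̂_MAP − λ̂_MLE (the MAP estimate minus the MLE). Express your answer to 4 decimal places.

MAP − MLE = -0.1667

Σxᵢ = 22. Posterior is Gamma(29, 8); MAP = (29−1)/8 = 28/8 ≈ 3.50000.
MLE = x̄ = 22/6 ≈ 3.66667.
Difference = 28/8 − 22/6 = -1/6 ≈ -0.1667.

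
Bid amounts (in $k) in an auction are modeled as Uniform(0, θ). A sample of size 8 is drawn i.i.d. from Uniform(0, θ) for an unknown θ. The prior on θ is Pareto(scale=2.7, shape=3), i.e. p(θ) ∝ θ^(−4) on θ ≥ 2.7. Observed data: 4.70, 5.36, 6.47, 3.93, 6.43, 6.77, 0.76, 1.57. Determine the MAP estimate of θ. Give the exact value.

θ̂_MAP = 6.77

The Uniform(0, θ) likelihood is θ^(−n) for θ ≥ max(xᵢ), zero otherwise. Here max(xᵢ) = 6.77.
Posterior ∝ θ^(−4) · θ^(−8) = θ^(−12) on θ ≥ max(2.7, 6.77) = 6.77.
This density is strictly decreasing in θ, so the posterior mode lies at the lower boundary of the support.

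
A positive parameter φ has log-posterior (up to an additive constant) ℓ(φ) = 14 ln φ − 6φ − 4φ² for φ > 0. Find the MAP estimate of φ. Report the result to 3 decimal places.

φ̂_MAP = 1.000

ℓ'(φ) = 14/φ − 6 − 8φ. Setting this to zero and multiplying by φ: 8φ² + 6φ − 14 = 0.
φ = (−6 + √(6² + 4·8·14)) / (2·8) = (−6 + √484) / 16 = (−6 + 22)/16 = 1.
ℓ''(φ) = −14/φ² − 8 < 0, confirming a maximum.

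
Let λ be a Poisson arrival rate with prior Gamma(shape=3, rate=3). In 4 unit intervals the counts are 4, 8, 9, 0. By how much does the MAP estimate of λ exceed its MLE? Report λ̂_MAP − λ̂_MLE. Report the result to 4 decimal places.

MAP − MLE = -1.9643

Σxᵢ = 21. Posterior is Gamma(24, 7); MAP = (24−1)/7 = 23/7 ≈ 3.28571.
MLE = x̄ = 21/4 ≈ 5.25000.
Difference = 23/7 − 21/4 = -55/28 ≈ -1.9643.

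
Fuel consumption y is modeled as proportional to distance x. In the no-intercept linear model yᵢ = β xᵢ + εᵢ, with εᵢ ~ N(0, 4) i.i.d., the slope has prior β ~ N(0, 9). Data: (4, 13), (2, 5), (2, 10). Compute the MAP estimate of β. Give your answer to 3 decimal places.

log p(β | y) = −Σ(yᵢ − βxᵢ)²/(2·4) − β²/(2·9) + const.
Setting the derivative to zero: Σxᵢ(yᵢ − βxᵢ)/4 − β/9 = 0, so β = Σxᵢyᵢ / (Σxᵢ² + σ²/τ²).
Σxᵢyᵢ = 4·13 + 2·5 + 2·10 = 82; Σxᵢ² = 24; σ²/τ² = 4/9.
β̂_MAP = 82 / (24 + 4/9) = 82/(220/9) = 369/110 ≈ 3.355.

β̂_MAP = 3.355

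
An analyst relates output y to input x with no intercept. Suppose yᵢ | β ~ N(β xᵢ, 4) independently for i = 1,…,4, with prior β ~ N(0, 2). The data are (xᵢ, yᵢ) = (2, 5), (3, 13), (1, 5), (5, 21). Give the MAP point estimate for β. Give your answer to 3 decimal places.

log p(β | y) = −Σ(yᵢ − βxᵢ)²/(2·4) − β²/(2·2) + const.
Setting the derivative to zero: Σxᵢ(yᵢ − βxᵢ)/4 − β/2 = 0, so β = Σxᵢyᵢ / (Σxᵢ² + σ²/τ²).
Σxᵢyᵢ = 2·5 + 3·13 + 1·5 + 5·21 = 159; Σxᵢ² = 39; σ²/τ² = 2.
β̂_MAP = 159 / (39 + 2) = 159/41 ≈ 3.878.

β̂_MAP = 3.878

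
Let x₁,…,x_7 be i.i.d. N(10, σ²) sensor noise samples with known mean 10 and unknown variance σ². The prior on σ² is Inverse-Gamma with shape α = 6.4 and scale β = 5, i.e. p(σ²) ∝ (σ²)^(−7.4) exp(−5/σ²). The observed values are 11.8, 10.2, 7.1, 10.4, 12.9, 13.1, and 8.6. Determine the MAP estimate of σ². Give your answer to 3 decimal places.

σ̂²_MAP = 1.919

Sum of squared deviations about the known mean: SS = (11.8−10)² + (10.2−10)² + (7.1−10)² + (10.4−10)² + (12.9−10)² + (13.1−10)² + (8.6−10)² = 31.83.
The Normal likelihood contributes (σ²)^(−n/2) exp(−SS/(2σ²)), so the posterior is Inverse-Gamma(α + n/2, β + SS/2) = Inverse-Gamma(9.9, 20.915).
The mode of Inverse-Gamma(a, b) is b/(a+1) = 20.915/10.9 ≈ 1.919.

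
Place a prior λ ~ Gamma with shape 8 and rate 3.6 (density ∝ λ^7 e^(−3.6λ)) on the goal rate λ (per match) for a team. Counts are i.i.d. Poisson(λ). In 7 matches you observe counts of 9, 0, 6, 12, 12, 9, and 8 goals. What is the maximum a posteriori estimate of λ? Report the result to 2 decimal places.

λ̂_MAP = 5.94

Σxᵢ = 9+0+6+12+12+9+8 = 56, with n = 7.
Posterior ∝ λ^7e^(−3.6λ) · λ^56e^(−7λ) = λ^63e^(−10.6λ), i.e. Gamma(shape=64, rate=10.6).
The mode of a Gamma(a, b) with a ≥ 1 (shape–rate) is (a−1)/b = 63/10.6 ≈ 5.94.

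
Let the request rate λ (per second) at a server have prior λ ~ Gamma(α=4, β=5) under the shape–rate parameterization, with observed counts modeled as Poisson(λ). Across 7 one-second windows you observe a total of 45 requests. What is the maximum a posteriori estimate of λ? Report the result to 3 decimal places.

λ̂_MAP = 4.000

Σxᵢ = 45, n = 7.
Posterior ∝ λ^3e^(−5λ) · λ^45e^(−7λ) = λ^48e^(−12λ), i.e. Gamma(shape=49, rate=12).
The mode of a Gamma(a, b) with a ≥ 1 (shape–rate) is (a−1)/b = 48/12 ≈ 4.000.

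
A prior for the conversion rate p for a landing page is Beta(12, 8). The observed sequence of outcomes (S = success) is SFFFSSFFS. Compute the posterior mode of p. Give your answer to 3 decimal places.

Prior: Beta(12, 8).
Data: 4 successes in 9 trials (from the sequence). The binomial likelihood contributes p^4(1−p)^5, so the posterior is Beta(12+4, 8+5) = Beta(16, 13).
For Beta(a, b) with a, b > 1 the mode is (a−1)/(a+b−2) = 15/27 ≈ 0.556.

p̂_MAP = 0.556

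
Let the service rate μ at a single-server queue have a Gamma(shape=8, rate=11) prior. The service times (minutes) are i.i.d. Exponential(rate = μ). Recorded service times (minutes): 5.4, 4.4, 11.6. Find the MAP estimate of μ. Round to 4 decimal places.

The Exponential(rate=μ) likelihood is ∝ μ^n e^(−μΣtᵢ). Here n = 3 and Σtᵢ = 5.4 + 4.4 + 11.6 = 21.4.
Posterior ∝ μ^7e^(−11μ) · μ^3e^(−21.4μ) = μ^10e^(−32.4μ), i.e. Gamma(11, 32.4).
Mode = (a−1)/b = 10/32.4 ≈ 0.3086.

μ̂_MAP = 0.3086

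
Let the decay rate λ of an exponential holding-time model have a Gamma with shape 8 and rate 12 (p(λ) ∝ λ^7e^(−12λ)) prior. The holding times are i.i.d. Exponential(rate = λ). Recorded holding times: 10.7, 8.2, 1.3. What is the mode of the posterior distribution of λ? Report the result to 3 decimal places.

The Exponential(rate=λ) likelihood is ∝ λ^n e^(−λΣtᵢ). Here n = 3 and Σtᵢ = 10.7 + 8.2 + 1.3 = 20.2.
Posterior ∝ λ^7e^(−12λ) · λ^3e^(−20.2λ) = λ^10e^(−32.2λ), i.e. Gamma(11, 32.2).
Mode = (a−1)/b = 10/32.2 ≈ 0.311.

λ̂_MAP = 0.311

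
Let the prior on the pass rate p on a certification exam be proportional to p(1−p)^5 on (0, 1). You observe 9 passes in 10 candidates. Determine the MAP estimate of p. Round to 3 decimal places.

The prior density ∝ p(1−p)^5 is the kernel of Beta(2, 6).
Data: 9 successes in 10 trials. The binomial likelihood contributes p^9(1−p)^1, so the posterior is Beta(2+9, 6+1) = Beta(11, 7).
For Beta(a, b) with a, b > 1 the mode is (a−1)/(a+b−2) = 10/16 ≈ 0.625.

p̂_MAP = 0.625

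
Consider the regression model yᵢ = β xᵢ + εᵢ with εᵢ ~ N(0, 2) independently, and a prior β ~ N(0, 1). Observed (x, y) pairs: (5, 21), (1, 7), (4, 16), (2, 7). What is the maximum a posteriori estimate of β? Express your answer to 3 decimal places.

β̂_MAP = 3.958

log p(β | y) = −Σ(yᵢ − βxᵢ)²/(2·2) − β²/(2·1) + const.
Setting the derivative to zero: Σxᵢ(yᵢ − βxᵢ)/2 − β/1 = 0, so β = Σxᵢyᵢ / (Σxᵢ² + σ²/τ²).
Σxᵢyᵢ = 5·21 + 1·7 + 4·16 + 2·7 = 190; Σxᵢ² = 46; σ²/τ² = 2.
β̂_MAP = 190 / (46 + 2) = 190/48 ≈ 3.958.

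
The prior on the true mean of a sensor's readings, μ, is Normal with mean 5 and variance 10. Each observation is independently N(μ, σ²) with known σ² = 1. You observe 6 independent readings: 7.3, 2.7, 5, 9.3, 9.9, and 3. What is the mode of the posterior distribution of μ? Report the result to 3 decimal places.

μ̂_MAP = 6.180

n = 6; x̄ = (7.3 + 2.7 + 5 + 9.3 + 9.9 + 3)/6 = 37.2/6 = 6.2.
For a Normal prior and Normal likelihood with known variance, the posterior is Normal; its mode equals its mean, the precision-weighted average.
Prior precision 1/σ₀² = 1/10 = 0.1; data precision n/σ² = 6/1 = 6.
μ̂ = (0.1·5 + 6·6.2) / (0.1 + 6) = 37.7/6.1 = 377/61 ≈ 6.180.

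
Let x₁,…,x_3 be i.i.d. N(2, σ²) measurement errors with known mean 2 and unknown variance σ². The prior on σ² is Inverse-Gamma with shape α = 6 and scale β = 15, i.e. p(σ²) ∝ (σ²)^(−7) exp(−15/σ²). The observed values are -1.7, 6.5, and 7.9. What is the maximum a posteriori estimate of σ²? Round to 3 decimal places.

σ̂²_MAP = 5.809

Sum of squared deviations about the known mean: SS = (-1.7−2)² + (6.5−2)² + (7.9−2)² = 68.75.
The Normal likelihood contributes (σ²)^(−n/2) exp(−SS/(2σ²)), so the posterior is Inverse-Gamma(α + n/2, β + SS/2) = Inverse-Gamma(7.5, 49.375).
The mode of Inverse-Gamma(a, b) is b/(a+1) = 49.375/8.5 ≈ 5.809.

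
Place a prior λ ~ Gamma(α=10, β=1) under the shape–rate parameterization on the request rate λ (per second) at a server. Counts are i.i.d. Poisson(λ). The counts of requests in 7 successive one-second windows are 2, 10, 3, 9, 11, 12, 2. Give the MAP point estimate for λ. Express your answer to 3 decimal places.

λ̂_MAP = 7.250

Σxᵢ = 2+10+3+9+11+12+2 = 49, with n = 7.
Posterior ∝ λ^9e^(−1λ) · λ^49e^(−7λ) = λ^58e^(−8λ), i.e. Gamma(shape=59, rate=8).
The mode of a Gamma(a, b) with a ≥ 1 (shape–rate) is (a−1)/b = 58/8 ≈ 7.250.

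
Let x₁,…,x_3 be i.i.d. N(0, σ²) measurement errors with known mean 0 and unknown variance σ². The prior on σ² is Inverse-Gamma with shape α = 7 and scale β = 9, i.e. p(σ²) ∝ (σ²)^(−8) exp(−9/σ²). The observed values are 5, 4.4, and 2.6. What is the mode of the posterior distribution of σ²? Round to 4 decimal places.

σ̂²_MAP = 3.6379

Sum of squared deviations about the known mean: SS = (5−0)² + (4.4−0)² + (2.6−0)² = 51.12.
The Normal likelihood contributes (σ²)^(−n/2) exp(−SS/(2σ²)), so the posterior is Inverse-Gamma(α + n/2, β + SS/2) = Inverse-Gamma(8.5, 34.56).
The mode of Inverse-Gamma(a, b) is b/(a+1) = 34.56/9.5 ≈ 3.6379.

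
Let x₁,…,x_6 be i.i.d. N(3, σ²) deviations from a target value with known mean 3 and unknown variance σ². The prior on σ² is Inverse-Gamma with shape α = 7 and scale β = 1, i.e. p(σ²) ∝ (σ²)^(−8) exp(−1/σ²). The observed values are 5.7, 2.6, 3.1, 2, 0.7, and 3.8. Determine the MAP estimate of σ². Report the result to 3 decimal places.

σ̂²_MAP = 0.745

Sum of squared deviations about the known mean: SS = (5.7−3)² + (2.6−3)² + (3.1−3)² + (2−3)² + (0.7−3)² + (3.8−3)² = 14.39.
The Normal likelihood contributes (σ²)^(−n/2) exp(−SS/(2σ²)), so the posterior is Inverse-Gamma(α + n/2, β + SS/2) = Inverse-Gamma(10, 8.195).
The mode of Inverse-Gamma(a, b) is b/(a+1) = 8.195/11 ≈ 0.745.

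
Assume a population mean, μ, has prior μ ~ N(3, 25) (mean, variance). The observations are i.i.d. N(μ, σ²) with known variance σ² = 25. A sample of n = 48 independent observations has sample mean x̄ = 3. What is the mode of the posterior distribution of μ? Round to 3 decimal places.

μ̂_MAP = 3.000

n = 48, x̄ = 3.
For a Normal prior and Normal likelihood with known variance, the posterior is Normal; its mode equals its mean, the precision-weighted average.
Prior precision 1/σ₀² = 1/25 = 0.04; data precision n/σ² = 48/25 = 1.92.
μ̂ = (0.04·3 + 1.92·3) / (0.04 + 1.92) = 5.88/1.96 = 3.000.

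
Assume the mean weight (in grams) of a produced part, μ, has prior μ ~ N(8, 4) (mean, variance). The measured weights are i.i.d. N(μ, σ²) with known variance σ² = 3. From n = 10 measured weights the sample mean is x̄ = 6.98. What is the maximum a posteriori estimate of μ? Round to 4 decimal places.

μ̂_MAP = 7.0512

n = 10, x̄ = 6.98.
For a Normal prior and Normal likelihood with known variance, the posterior is Normal; its mode equals its mean, the precision-weighted average.
Prior precision 1/σ₀² = 1/4 = 0.25; data precision n/σ² = 10/3.
μ̂ = (0.25·8 + (10/3)·6.98) / (0.25 + 10/3) = (379/15)/(43/12) = 1516/215 ≈ 7.0512.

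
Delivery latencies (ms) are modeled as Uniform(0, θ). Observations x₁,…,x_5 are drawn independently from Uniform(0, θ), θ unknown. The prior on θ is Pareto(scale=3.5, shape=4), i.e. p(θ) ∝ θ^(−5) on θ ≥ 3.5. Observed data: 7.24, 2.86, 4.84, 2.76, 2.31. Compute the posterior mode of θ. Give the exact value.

θ̂_MAP = 7.24

The Uniform(0, θ) likelihood is θ^(−n) for θ ≥ max(xᵢ), zero otherwise. Here max(xᵢ) = 7.24.
Posterior ∝ θ^(−5) · θ^(−5) = θ^(−10) on θ ≥ max(3.5, 7.24) = 7.24.
This density is strictly decreasing in θ, so the posterior mode lies at the lower boundary of the support.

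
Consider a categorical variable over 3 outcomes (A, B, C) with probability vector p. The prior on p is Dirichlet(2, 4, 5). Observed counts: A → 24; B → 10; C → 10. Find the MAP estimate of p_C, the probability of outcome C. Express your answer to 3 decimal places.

MAP estimate of p_C = 0.269

The posterior is Dirichlet(αᵢ + nᵢ) = Dirichlet(26, 14, 15).
For a Dirichlet(a₁,…,a_K) with all aᵢ > 1, the mode has j-th component (aⱼ − 1)/(Σaᵢ − K).
Here Σaᵢ = 55 and K = 3, so p_C = (15 − 1)/(55 − 3) = 14/52 ≈ 0.269.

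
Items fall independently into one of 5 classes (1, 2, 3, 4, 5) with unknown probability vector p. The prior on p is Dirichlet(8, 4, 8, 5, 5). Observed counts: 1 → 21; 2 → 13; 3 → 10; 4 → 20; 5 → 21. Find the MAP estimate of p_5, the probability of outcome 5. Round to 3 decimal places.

The posterior is Dirichlet(αᵢ + nᵢ) = Dirichlet(29, 17, 18, 25, 26).
For a Dirichlet(a₁,…,a_K) with all aᵢ > 1, the mode has j-th component (aⱼ − 1)/(Σaᵢ − K).
Here Σaᵢ = 115 and K = 5, so p_5 = (26 − 1)/(115 − 5) = 25/110 ≈ 0.227.

MAP estimate: 0.227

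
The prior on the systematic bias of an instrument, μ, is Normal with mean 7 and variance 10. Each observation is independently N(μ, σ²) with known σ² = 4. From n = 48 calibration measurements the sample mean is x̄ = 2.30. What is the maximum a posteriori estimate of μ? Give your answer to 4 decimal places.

n = 48, x̄ = 2.30.
For a Normal prior and Normal likelihood with known variance, the posterior is Normal; its mode equals its mean, the precision-weighted average.
Prior precision 1/σ₀² = 1/10 = 0.1; data precision n/σ² = 48/4 = 12.
μ̂ = (0.1·7 + 12·2.3) / (0.1 + 12) = 28.3/12.1 = 283/121 ≈ 2.3388.

μ̂_MAP = 2.3388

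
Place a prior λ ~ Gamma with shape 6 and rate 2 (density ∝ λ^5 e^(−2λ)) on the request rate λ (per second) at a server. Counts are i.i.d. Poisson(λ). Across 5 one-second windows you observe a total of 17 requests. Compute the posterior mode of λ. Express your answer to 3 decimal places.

λ̂_MAP = 3.143

Σxᵢ = 17, n = 5.
Posterior ∝ λ^5e^(−2λ) · λ^17e^(−5λ) = λ^22e^(−7λ), i.e. Gamma(shape=23, rate=7).
The mode of a Gamma(a, b) with a ≥ 1 (shape–rate) is (a−1)/b = 22/7 ≈ 3.143.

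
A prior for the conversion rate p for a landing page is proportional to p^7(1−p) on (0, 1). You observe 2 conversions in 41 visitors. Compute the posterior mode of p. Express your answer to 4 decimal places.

p̂_MAP = 0.1837

The prior density ∝ p^7(1−p)^1 is the kernel of Beta(8, 2).
Data: 2 successes in 41 trials. The binomial likelihood contributes p^2(1−p)^39, so the posterior is Beta(8+2, 2+39) = Beta(10, 41).
For Beta(a, b) with a, b > 1 the mode is (a−1)/(a+b−2) = 9/49 ≈ 0.1837.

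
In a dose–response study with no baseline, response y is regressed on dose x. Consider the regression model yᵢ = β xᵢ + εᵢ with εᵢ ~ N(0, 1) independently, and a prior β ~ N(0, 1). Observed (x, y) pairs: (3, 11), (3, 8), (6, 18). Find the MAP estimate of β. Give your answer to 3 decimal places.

log p(β | y) = −Σ(yᵢ − βxᵢ)²/(2·1) − β²/(2·1) + const.
Setting the derivative to zero: Σxᵢ(yᵢ − βxᵢ)/1 − β/1 = 0, so β = Σxᵢyᵢ / (Σxᵢ² + σ²/τ²).
Σxᵢyᵢ = 3·11 + 3·8 + 6·18 = 165; Σxᵢ² = 54; σ²/τ² = 1.
β̂_MAP = 165 / (54 + 1) = 165/55 ≈ 3.000.

β̂_MAP = 3.000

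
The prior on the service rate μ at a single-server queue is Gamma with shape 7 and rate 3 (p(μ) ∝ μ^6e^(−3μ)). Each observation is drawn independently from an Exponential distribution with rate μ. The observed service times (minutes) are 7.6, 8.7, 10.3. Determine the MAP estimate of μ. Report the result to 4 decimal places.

The Exponential(rate=μ) likelihood is ∝ μ^n e^(−μΣtᵢ). Here n = 3 and Σtᵢ = 7.6 + 8.7 + 10.3 = 26.6.
Posterior ∝ μ^6e^(−3μ) · μ^3e^(−26.6μ) = μ^9e^(−29.6μ), i.e. Gamma(10, 29.6).
Mode = (a−1)/b = 9/29.6 ≈ 0.3041.

μ̂_MAP = 0.3041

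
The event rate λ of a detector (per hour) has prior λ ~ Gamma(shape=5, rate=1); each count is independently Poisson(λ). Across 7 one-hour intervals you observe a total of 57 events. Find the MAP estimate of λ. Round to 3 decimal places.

Σxᵢ = 57, n = 7.
Posterior ∝ λ^4e^(−1λ) · λ^57e^(−7λ) = λ^61e^(−8λ), i.e. Gamma(shape=62, rate=8).
The mode of a Gamma(a, b) with a ≥ 1 (shape–rate) is (a−1)/b = 61/8 ≈ 7.625.

λ̂_MAP = 7.625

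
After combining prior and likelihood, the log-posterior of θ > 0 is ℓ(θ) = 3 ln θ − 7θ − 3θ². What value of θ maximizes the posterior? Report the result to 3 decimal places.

θ̂_MAP = 0.333

ℓ'(θ) = 3/θ − 7 − 6θ. Setting this to zero and multiplying by θ: 6θ² + 7θ − 3 = 0.
θ = (−7 + √(7² + 4·6·3)) / (2·6) = (−7 + √121) / 12 = (−7 + 11)/12 = 1/3.
ℓ''(θ) = −3/θ² − 6 < 0, confirming a maximum.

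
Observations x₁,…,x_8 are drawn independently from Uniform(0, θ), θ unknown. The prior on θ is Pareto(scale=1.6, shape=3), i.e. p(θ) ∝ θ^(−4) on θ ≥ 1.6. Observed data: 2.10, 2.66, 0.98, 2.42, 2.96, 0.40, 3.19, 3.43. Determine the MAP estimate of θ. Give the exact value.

The Uniform(0, θ) likelihood is θ^(−n) for θ ≥ max(xᵢ), zero otherwise. Here max(xᵢ) = 3.43.
Posterior ∝ θ^(−4) · θ^(−8) = θ^(−12) on θ ≥ max(1.6, 3.43) = 3.43.
This density is strictly decreasing in θ, so the posterior mode lies at the lower boundary of the support.

θ̂_MAP = 3.43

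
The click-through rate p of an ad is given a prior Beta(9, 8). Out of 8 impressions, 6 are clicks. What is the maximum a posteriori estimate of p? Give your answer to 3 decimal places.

p̂_MAP = 0.609

Prior: Beta(9, 8).
Data: 6 successes in 8 trials. The binomial likelihood contributes p^6(1−p)^2, so the posterior is Beta(9+6, 8+2) = Beta(15, 10).
For Beta(a, b) with a, b > 1 the mode is (a−1)/(a+b−2) = 14/23 ≈ 0.609.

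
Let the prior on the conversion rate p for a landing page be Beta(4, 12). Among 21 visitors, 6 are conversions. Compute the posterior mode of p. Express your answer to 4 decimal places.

Prior: Beta(4, 12).
Data: 6 successes in 21 trials. The binomial likelihood contributes p^6(1−p)^15, so the posterior is Beta(4+6, 12+15) = Beta(10, 27).
For Beta(a, b) with a, b > 1 the mode is (a−1)/(a+b−2) = 9/35 ≈ 0.2571.

p̂_MAP = 0.2571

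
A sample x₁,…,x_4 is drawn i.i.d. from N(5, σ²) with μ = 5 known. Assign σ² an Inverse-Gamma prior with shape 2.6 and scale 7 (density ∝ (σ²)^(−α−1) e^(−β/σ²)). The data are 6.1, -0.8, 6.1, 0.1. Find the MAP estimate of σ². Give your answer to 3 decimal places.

σ̂²_MAP = 6.613

Sum of squared deviations about the known mean: SS = (6.1−5)² + (-0.8−5)² + (6.1−5)² + (0.1−5)² = 60.07.
The Normal likelihood contributes (σ²)^(−n/2) exp(−SS/(2σ²)), so the posterior is Inverse-Gamma(α + n/2, β + SS/2) = Inverse-Gamma(4.6, 37.035).
The mode of Inverse-Gamma(a, b) is b/(a+1) = 37.035/5.6 ≈ 6.613.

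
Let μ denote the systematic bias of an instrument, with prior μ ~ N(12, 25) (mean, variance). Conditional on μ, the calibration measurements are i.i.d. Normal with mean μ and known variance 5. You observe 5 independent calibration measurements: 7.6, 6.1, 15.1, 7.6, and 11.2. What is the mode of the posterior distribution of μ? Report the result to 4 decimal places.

n = 5; x̄ = (7.6 + 6.1 + 15.1 + 7.6 + 11.2)/5 = 47.6/5 = 9.52.
For a Normal prior and Normal likelihood with known variance, the posterior is Normal; its mode equals its mean, the precision-weighted average.
Prior precision 1/σ₀² = 1/25 = 0.04; data precision n/σ² = 5/5 = 1.
μ̂ = (0.04·12 + 1·9.52) / (0.04 + 1) = 10/1.04 = 125/13 ≈ 9.6154.

μ̂_MAP = 9.6154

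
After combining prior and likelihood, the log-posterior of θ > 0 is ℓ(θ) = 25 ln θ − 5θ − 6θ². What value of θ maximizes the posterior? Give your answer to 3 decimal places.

θ̂_MAP = 1.250

ℓ'(θ) = 25/θ − 5 − 12θ. Setting this to zero and multiplying by θ: 12θ² + 5θ − 25 = 0.
θ = (−5 + √(5² + 4·12·25)) / (2·12) = (−5 + √1225) / 24 = (−5 + 35)/24 = 5/4.
ℓ''(θ) = −25/θ² − 12 < 0, confirming a maximum.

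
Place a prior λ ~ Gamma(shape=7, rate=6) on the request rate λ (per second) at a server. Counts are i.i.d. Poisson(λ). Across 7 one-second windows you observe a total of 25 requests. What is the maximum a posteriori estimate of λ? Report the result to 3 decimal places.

Σxᵢ = 25, n = 7.
Posterior ∝ λ^6e^(−6λ) · λ^25e^(−7λ) = λ^31e^(−13λ), i.e. Gamma(shape=32, rate=13).
The mode of a Gamma(a, b) with a ≥ 1 (shape–rate) is (a−1)/b = 31/13 ≈ 2.385.

λ̂_MAP = 2.385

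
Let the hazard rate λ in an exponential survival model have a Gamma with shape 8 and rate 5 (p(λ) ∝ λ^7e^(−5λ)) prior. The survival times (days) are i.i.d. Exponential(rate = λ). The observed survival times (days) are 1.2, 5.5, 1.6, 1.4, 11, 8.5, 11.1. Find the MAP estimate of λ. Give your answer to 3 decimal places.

λ̂_MAP = 0.309

The Exponential(rate=λ) likelihood is ∝ λ^n e^(−λΣtᵢ). Here n = 7 and Σtᵢ = 1.2 + 5.5 + 1.6 + 1.4 + 11 + 8.5 + 11.1 = 40.3.
Posterior ∝ λ^7e^(−5λ) · λ^7e^(−40.3λ) = λ^14e^(−45.3λ), i.e. Gamma(15, 45.3).
Mode = (a−1)/b = 14/45.3 ≈ 0.309.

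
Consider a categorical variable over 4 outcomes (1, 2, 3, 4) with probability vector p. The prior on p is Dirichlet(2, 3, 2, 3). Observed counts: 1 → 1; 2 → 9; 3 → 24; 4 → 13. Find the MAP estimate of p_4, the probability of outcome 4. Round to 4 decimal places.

MAP estimate: 0.2830

The posterior is Dirichlet(αᵢ + nᵢ) = Dirichlet(3, 12, 26, 16).
For a Dirichlet(a₁,…,a_K) with all aᵢ > 1, the mode has j-th component (aⱼ − 1)/(Σaᵢ − K).
Here Σaᵢ = 57 and K = 4, so p_4 = (16 − 1)/(57 − 4) = 15/53 ≈ 0.2830.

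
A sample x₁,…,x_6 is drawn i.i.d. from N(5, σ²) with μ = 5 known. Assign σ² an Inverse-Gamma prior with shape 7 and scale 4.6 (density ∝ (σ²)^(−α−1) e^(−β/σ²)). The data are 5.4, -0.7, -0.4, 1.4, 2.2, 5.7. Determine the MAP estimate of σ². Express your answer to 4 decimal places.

σ̂²_MAP = 4.1955

Sum of squared deviations about the known mean: SS = (5.4−5)² + (-0.7−5)² + (-0.4−5)² + (1.4−5)² + (2.2−5)² + (5.7−5)² = 83.1.
The Normal likelihood contributes (σ²)^(−n/2) exp(−SS/(2σ²)), so the posterior is Inverse-Gamma(α + n/2, β + SS/2) = Inverse-Gamma(10, 46.15).
The mode of Inverse-Gamma(a, b) is b/(a+1) = 46.15/11 ≈ 4.1955.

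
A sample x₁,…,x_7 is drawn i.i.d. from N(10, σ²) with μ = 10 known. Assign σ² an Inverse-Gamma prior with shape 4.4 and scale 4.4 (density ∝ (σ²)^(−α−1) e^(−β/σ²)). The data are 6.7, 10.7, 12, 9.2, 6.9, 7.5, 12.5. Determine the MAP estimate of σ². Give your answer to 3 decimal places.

Sum of squared deviations about the known mean: SS = (6.7−10)² + (10.7−10)² + (12−10)² + (9.2−10)² + (6.9−10)² + (7.5−10)² + (12.5−10)² = 38.13.
The Normal likelihood contributes (σ²)^(−n/2) exp(−SS/(2σ²)), so the posterior is Inverse-Gamma(α + n/2, β + SS/2) = Inverse-Gamma(7.9, 23.465).
The mode of Inverse-Gamma(a, b) is b/(a+1) = 23.465/8.9 ≈ 2.637.

σ̂²_MAP = 2.637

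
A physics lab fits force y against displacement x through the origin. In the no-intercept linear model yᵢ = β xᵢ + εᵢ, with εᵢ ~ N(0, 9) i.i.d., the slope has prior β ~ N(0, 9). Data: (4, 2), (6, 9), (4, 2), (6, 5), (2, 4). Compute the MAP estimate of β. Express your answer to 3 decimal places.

β̂_MAP = 0.991

log p(β | y) = −Σ(yᵢ − βxᵢ)²/(2·9) − β²/(2·9) + const.
Setting the derivative to zero: Σxᵢ(yᵢ − βxᵢ)/9 − β/9 = 0, so β = Σxᵢyᵢ / (Σxᵢ² + σ²/τ²).
Σxᵢyᵢ = 4·2 + 6·9 + 4·2 + 6·5 + 2·4 = 108; Σxᵢ² = 108; σ²/τ² = 1.
β̂_MAP = 108 / (108 + 1) = 108/109 ≈ 0.991.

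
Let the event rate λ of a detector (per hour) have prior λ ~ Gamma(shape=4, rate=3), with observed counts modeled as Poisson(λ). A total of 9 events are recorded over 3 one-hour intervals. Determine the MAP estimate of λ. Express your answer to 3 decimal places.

λ̂_MAP = 2.000

Σxᵢ = 9, n = 3.
Posterior ∝ λ^3e^(−3λ) · λ^9e^(−3λ) = λ^12e^(−6λ), i.e. Gamma(shape=13, rate=6).
The mode of a Gamma(a, b) with a ≥ 1 (shape–rate) is (a−1)/b = 12/6 ≈ 2.000.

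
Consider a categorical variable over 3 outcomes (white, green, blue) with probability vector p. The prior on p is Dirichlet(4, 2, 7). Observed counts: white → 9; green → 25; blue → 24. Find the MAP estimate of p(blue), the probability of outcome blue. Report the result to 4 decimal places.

The posterior is Dirichlet(αᵢ + nᵢ) = Dirichlet(13, 27, 31).
For a Dirichlet(a₁,…,a_K) with all aᵢ > 1, the mode has j-th component (aⱼ − 1)/(Σaᵢ − K).
Here Σaᵢ = 71 and K = 3, so p(blue) = (31 − 1)/(71 − 3) = 30/68 ≈ 0.4412.

MAP estimate of p(blue) = 0.4412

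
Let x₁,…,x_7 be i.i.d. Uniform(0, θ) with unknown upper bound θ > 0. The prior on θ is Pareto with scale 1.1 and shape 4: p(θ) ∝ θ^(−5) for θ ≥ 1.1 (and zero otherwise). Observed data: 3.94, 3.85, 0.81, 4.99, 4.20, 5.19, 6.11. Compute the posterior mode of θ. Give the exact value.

The Uniform(0, θ) likelihood is θ^(−n) for θ ≥ max(xᵢ), zero otherwise. Here max(xᵢ) = 6.11.
Posterior ∝ θ^(−5) · θ^(−7) = θ^(−12) on θ ≥ max(1.1, 6.11) = 6.11.
This density is strictly decreasing in θ, so the posterior mode lies at the lower boundary of the support.

θ̂_MAP = 6.11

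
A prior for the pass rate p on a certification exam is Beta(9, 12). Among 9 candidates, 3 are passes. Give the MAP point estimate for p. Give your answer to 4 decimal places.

p̂_MAP = 0.3929

Prior: Beta(9, 12).
Data: 3 successes in 9 trials. The binomial likelihood contributes p^3(1−p)^6, so the posterior is Beta(9+3, 12+6) = Beta(12, 18).
For Beta(a, b) with a, b > 1 the mode is (a−1)/(a+b−2) = 11/28 ≈ 0.3929.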